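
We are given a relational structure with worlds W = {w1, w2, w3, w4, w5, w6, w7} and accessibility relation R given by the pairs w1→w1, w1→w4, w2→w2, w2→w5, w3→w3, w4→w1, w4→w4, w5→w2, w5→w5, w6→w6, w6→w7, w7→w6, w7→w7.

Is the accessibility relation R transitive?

Yes

Transitive: yes — every two-step R-path is closed by a direct edge.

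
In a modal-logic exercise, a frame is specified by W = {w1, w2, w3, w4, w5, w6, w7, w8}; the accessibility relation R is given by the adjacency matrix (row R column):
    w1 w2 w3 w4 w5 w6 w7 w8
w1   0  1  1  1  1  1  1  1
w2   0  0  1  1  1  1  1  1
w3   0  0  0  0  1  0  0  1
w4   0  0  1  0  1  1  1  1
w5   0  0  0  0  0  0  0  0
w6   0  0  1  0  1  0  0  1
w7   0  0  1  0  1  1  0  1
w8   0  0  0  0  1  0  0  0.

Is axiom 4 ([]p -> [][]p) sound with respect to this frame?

The schema 4 characterises exactly the transitive frames.
Transitive: yes — every two-step R-path is closed by a direct edge.

Yes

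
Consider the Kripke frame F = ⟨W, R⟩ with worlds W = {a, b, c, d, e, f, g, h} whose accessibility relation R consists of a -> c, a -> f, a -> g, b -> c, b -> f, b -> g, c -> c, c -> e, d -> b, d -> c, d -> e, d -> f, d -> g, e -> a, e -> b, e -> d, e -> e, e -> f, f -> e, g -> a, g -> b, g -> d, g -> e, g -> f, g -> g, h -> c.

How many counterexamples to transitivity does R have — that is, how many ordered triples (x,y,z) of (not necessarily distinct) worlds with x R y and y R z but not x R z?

Enumerating: (a,c,e), (a,f,e), (a,g,a), (a,g,b), (a,g,d), (a,g,e), (b,c,e), (b,f,e), (b,g,a), (b,g,b), (b,g,d), (b,g,e), … and 22 more.
Total: 34.

34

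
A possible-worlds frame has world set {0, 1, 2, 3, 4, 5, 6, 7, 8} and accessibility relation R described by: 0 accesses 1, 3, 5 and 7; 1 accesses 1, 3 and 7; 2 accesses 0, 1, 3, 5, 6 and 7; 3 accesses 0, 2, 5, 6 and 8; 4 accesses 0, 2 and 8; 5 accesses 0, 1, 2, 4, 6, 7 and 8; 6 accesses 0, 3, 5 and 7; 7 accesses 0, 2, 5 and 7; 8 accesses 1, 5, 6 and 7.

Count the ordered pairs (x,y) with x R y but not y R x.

Enumerating: (0,1), (1,3), (1,7), (2,0), (2,1), (2,6), (3,5), (3,8), (4,0), (4,2), (4,8), (5,1), (5,4), (6,0), (6,7), (8,1), (8,6), (8,7).

18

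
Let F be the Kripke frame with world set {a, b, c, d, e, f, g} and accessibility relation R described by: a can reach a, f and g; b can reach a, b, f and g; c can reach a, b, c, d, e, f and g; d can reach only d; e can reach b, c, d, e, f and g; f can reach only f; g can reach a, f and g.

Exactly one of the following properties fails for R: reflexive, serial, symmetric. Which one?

Reflexive: yes — every world is R-related to itself.
Serial: yes — every world has a successor (e.g. a R a).
Symmetric: no — a R f but not f R a.
Only symmetric fails.

symmetric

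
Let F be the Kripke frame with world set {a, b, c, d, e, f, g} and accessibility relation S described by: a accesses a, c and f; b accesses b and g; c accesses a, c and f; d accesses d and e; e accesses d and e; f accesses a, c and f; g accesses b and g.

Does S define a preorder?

Yes

Reflexive: yes — every world is S-related to itself.
Transitive: yes — every two-step S-path is closed by a direct edge.
So S is a preorder.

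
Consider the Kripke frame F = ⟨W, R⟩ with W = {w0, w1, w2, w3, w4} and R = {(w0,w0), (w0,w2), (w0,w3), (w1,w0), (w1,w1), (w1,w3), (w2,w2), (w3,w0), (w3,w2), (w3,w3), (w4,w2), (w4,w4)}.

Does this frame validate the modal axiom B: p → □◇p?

Axiom B corresponds to the accessibility relation being symmetric.
Symmetric: no — w0 R w2 but not w2 R w0.

No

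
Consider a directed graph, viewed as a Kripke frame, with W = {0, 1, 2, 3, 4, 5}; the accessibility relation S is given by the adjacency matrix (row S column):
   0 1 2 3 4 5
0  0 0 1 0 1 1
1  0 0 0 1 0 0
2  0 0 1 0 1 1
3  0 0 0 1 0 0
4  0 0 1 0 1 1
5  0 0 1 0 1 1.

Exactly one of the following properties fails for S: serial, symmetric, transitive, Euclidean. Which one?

Serial: yes — every world has a successor (e.g. 0 S 2).
Symmetric: no — 0 S 2 but not 2 S 0.
Transitive: yes — every two-step S-path is closed by a direct edge.
Euclidean: yes — any two successors of a common world are S-related.
Only symmetric fails.

symmetric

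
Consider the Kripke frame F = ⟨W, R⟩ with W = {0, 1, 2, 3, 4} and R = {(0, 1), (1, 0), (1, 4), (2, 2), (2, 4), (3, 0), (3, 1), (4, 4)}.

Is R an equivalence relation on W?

Reflexive: no — 0 is not related to itself.
Symmetric: no — 1 R 4 but not 4 R 1.
Transitive: no — 0 R 1 and 1 R 4, but not 0 R 4.
So R is not an equivalence relation.

No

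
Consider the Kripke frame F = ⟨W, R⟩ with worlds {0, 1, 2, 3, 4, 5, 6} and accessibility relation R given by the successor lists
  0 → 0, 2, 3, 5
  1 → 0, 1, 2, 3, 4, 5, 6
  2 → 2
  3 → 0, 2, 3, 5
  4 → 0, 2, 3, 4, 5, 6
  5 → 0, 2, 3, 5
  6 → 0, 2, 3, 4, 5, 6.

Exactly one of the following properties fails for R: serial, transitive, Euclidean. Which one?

Serial: yes — every world has a successor (e.g. 0 R 0).
Transitive: yes — every two-step R-path is closed by a direct edge.
Euclidean: no — 0 R 2 and 0 R 3, but not 2 R 3.
Only Euclidean fails.

Euclidean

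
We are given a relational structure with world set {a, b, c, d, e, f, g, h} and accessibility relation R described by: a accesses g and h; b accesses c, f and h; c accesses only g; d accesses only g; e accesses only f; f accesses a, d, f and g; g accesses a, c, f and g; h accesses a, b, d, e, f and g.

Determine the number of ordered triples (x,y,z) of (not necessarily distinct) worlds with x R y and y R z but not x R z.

Enumerating: (a,g,a), (a,g,c), (a,g,f), (a,h,a), (a,h,b), (a,h,d), (a,h,e), (a,h,f), (b,c,g), (b,f,a), (b,f,d), (b,f,g), … and 22 more.
Total: 34.

34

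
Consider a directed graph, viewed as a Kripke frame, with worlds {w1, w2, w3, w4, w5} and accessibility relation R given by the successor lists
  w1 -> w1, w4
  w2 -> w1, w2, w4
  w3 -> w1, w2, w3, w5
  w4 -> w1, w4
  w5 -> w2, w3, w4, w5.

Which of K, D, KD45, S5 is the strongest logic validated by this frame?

D

Serial (axiom D): yes — every world has a successor (e.g. w1 R w1).
Euclidean (axiom 5): no — w3 R w1 and w3 R w2, but not w1 R w2.
Transitive (axiom 4): no — w3 R w1 and w1 R w4, but not w3 R w4.
Reflexive (axiom T): yes — every world is R-related to itself.
So F validates K, D; KD45 would additionally require R to be Euclidean and transitive. The strongest is D.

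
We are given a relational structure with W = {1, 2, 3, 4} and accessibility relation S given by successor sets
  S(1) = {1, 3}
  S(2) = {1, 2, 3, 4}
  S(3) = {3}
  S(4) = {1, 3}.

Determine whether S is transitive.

Yes

Transitive: yes — every two-step S-path is closed by a direct edge.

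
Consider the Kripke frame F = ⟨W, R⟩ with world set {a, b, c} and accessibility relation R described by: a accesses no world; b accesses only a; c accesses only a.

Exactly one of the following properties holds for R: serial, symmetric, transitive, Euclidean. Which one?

Serial: no — a has no R-successor.
Symmetric: no — b R a but not a R b.
Transitive: yes — every two-step R-path is closed by a direct edge.
Euclidean: no — b R a and b R a, but not a R a.
Only transitive holds.

transitive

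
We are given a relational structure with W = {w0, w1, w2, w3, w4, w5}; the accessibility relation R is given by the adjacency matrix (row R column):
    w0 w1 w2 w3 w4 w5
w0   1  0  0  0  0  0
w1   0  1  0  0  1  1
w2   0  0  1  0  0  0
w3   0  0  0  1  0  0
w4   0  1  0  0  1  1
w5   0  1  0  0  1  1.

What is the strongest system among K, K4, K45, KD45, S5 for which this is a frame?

S5

Transitive (axiom 4): yes — every two-step R-path is closed by a direct edge.
Euclidean (axiom 5): yes — any two successors of a common world are R-related.
Serial (axiom D): yes — every world has a successor (e.g. w0 R w0).
Reflexive (axiom T): yes — every world is R-related to itself.
So F validates K, K4, K45, KD45, S5. The strongest is S5.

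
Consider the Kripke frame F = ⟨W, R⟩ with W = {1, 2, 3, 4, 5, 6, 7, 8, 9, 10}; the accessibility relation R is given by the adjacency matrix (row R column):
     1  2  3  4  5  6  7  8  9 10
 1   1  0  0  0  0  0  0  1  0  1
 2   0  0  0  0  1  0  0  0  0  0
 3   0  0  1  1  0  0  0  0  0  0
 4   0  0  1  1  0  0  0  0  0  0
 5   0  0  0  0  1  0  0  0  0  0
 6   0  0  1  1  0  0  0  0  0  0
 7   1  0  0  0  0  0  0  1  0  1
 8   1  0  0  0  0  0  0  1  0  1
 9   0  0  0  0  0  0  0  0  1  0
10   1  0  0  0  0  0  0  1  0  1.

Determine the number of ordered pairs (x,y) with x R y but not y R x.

Enumerating: (2,5), (6,3), (6,4), (7,1), (7,10), (7,8).

6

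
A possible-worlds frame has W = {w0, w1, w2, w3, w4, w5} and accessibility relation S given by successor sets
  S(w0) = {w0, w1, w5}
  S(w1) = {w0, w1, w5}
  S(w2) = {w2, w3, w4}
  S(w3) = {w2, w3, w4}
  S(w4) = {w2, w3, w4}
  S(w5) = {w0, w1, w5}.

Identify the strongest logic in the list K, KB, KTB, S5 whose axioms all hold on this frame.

Symmetric (axiom B): yes — every pair in S has its reverse in S.
Reflexive (axiom T): yes — every world is S-related to itself.
Euclidean (axiom 5): yes — any two successors of a common world are S-related.
So F validates K, KB, KTB, S5. The strongest is S5.

S5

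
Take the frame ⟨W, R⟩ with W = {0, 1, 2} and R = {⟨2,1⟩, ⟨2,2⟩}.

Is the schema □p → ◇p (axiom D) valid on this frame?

The schema D characterises exactly the serial frames.
Serial: no — 0 has no R-successor.

No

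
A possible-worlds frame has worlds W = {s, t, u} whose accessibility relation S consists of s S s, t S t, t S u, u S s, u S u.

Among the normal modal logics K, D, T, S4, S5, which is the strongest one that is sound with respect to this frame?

T

Serial (axiom D): yes — every world has a successor (e.g. s S s).
Reflexive (axiom T): yes — every world is S-related to itself.
Transitive (axiom 4): no — t S u and u S s, but not t S s.
Euclidean (axiom 5): no — t S u and t S t, but not u S t.
So F validates K, D, T; S4 would additionally require S to be transitive. The strongest is T.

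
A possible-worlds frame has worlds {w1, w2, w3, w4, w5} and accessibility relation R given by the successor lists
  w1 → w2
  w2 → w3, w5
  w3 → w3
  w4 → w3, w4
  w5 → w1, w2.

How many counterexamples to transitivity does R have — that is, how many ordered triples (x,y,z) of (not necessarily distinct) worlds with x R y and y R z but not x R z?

Enumerating: (w1,w2,w3), (w1,w2,w5), (w2,w5,w1), (w2,w5,w2), (w5,w2,w3), (w5,w2,w5).

6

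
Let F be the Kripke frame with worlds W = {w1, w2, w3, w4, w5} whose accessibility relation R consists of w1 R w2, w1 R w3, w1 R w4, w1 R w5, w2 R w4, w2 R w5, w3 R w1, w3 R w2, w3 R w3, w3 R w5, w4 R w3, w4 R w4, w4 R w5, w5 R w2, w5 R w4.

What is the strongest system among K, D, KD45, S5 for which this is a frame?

Serial (axiom D): yes — every world has a successor (e.g. w1 R w2).
Euclidean (axiom 5): no — w1 R w2 and w1 R w3, but not w2 R w3.
Transitive (axiom 4): no — w2 R w4 and w4 R w3, but not w2 R w3.
Reflexive (axiom T): no — w1 is not related to itself.
So F validates K, D; KD45 would additionally require R to be Euclidean and transitive. The strongest is D.

D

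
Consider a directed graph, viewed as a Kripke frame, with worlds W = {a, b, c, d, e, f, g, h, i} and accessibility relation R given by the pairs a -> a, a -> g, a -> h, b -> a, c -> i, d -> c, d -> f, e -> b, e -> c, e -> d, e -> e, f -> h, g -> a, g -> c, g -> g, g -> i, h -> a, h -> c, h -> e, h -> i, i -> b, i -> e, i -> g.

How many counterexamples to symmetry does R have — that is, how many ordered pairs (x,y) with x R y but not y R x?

Enumerating: (b,a), (c,i), (d,c), (d,f), (e,b), (e,c), (e,d), (f,h), (g,c), (h,c), (h,e), (h,i), (i,b), (i,e).

14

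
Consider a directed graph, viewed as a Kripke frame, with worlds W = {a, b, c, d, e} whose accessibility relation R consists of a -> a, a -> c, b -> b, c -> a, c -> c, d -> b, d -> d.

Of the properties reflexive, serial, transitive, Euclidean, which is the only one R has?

Reflexive: no — e is not related to itself.
Serial: no — e has no R-successor.
Transitive: yes — every two-step R-path is closed by a direct edge.
Euclidean: no — d R b and d R d, but not b R d.
Only transitive holds.

transitive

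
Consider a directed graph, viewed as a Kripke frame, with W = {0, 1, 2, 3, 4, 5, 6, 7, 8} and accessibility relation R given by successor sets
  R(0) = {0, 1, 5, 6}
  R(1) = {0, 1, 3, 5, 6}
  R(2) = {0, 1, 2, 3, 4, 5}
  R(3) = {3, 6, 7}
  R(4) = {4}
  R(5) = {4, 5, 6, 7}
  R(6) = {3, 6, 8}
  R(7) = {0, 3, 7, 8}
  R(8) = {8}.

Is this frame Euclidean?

Euclidean: no — 0 R 5 and 0 R 1, but not 5 R 1.

No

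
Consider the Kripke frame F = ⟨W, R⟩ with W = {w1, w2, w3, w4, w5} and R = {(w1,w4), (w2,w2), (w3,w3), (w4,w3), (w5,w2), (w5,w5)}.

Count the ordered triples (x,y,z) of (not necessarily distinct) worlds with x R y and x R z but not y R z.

2

Enumerating: (w1,w4,w4), (w5,w2,w5).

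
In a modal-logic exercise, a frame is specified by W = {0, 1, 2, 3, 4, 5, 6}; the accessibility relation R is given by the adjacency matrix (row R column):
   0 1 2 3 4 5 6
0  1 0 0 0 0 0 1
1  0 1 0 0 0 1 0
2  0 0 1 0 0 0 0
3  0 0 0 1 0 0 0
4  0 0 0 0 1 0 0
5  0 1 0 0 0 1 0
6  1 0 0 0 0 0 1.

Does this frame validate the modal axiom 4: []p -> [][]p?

Yes

By correspondence theory, 4 is valid on a frame iff R is transitive.
Transitive: yes — every two-step R-path is closed by a direct edge.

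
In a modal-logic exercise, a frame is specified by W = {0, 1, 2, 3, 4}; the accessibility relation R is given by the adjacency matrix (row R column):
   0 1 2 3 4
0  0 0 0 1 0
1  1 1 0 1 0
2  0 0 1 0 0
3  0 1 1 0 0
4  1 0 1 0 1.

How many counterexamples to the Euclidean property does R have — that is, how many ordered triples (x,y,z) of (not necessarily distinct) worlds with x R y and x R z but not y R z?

12

Enumerating: (0,3,3), (1,0,0), (1,0,1), (1,3,0), (1,3,3), (3,1,2), (3,2,1), (4,0,0), (4,0,2), (4,0,4), (4,2,0), (4,2,4).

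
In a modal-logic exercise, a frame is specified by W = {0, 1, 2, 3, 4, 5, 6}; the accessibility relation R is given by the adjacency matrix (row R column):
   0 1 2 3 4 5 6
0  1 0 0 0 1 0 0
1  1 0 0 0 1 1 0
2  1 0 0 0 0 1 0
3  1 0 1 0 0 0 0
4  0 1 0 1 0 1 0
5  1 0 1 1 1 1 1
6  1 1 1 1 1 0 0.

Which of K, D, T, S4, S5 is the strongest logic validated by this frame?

Serial (axiom D): yes — every world has a successor (e.g. 0 R 0).
Reflexive (axiom T): no — 1 is not related to itself.
Transitive (axiom 4): no — 0 R 4 and 4 R 1, but not 0 R 1.
Euclidean (axiom 5): no — 1 R 0 and 1 R 5, but not 0 R 5.
So F validates K, D; T would additionally require R to be reflexive. The strongest is D.

D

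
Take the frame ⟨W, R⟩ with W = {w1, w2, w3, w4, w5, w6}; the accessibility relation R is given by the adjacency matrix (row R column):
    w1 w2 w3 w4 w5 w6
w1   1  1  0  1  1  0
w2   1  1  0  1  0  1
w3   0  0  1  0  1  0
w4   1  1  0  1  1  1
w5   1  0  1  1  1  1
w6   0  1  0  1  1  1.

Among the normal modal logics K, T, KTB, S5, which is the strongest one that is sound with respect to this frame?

KTB

Reflexive (axiom T): yes — every world is R-related to itself.
Symmetric (axiom B): yes — every pair in R has its reverse in R.
Euclidean (axiom 5): no — w1 R w2 and w1 R w5, but not w2 R w5.
So F validates K, T, KTB; S5 would additionally require R to be Euclidean. The strongest is KTB.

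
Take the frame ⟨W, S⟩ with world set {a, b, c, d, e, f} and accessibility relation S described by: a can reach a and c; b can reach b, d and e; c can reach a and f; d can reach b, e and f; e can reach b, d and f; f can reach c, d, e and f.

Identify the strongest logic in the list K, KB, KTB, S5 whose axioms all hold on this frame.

KB

Symmetric (axiom B): yes — every pair in S has its reverse in S.
Reflexive (axiom T): no — c is not related to itself.
Euclidean (axiom 5): no — c S a and c S f, but not a S f.
So F validates K, KB; KTB would additionally require S to be reflexive. The strongest is KB.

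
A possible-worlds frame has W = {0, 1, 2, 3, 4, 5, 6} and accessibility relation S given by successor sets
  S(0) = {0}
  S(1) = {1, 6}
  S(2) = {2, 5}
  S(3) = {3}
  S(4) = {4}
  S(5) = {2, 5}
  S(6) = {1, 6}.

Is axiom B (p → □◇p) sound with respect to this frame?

By correspondence theory, B is valid on a frame iff S is symmetric.
Symmetric: yes — every pair in S has its reverse in S.

Yes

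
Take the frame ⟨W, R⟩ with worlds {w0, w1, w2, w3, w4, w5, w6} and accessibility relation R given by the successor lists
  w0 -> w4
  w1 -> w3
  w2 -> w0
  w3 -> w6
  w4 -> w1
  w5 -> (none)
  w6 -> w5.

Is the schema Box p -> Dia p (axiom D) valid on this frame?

No

Axiom D corresponds to the accessibility relation being serial.
Serial: no — w5 has no R-successor.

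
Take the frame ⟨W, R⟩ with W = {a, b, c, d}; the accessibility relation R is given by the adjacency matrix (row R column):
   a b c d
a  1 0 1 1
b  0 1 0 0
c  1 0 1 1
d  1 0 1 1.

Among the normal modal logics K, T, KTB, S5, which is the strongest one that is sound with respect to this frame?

Reflexive (axiom T): yes — every world is R-related to itself.
Symmetric (axiom B): yes — every pair in R has its reverse in R.
Euclidean (axiom 5): yes — any two successors of a common world are R-related.
So F validates K, T, KTB, S5. The strongest is S5.

S5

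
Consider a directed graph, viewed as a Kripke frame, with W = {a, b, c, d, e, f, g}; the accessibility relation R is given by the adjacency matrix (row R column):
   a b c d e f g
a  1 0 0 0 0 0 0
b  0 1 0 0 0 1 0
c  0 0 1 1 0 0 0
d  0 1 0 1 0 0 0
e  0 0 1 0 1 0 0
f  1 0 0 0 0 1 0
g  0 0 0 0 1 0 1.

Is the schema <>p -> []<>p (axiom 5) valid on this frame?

Axiom 5 corresponds to the accessibility relation being Euclidean.
Euclidean: no — b R f and b R b, but not f R b.

No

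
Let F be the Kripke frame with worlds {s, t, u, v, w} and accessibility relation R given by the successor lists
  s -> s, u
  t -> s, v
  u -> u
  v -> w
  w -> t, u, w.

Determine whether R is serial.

Yes

Serial: yes — every world has a successor (e.g. s R s).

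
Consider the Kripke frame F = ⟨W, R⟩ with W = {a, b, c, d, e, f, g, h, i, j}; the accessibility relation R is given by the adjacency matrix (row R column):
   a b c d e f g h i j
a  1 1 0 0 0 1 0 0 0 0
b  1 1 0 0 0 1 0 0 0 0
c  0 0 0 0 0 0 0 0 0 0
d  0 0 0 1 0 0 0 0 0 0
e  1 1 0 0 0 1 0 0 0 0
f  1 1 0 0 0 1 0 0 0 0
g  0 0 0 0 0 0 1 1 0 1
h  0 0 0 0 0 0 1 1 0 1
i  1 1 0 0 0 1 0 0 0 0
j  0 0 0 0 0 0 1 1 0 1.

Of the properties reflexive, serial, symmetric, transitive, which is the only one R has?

Reflexive: no — c is not related to itself.
Serial: no — c has no R-successor.
Symmetric: no — e R a but not a R e.
Transitive: yes — every two-step R-path is closed by a direct edge.
Only transitive holds.

transitive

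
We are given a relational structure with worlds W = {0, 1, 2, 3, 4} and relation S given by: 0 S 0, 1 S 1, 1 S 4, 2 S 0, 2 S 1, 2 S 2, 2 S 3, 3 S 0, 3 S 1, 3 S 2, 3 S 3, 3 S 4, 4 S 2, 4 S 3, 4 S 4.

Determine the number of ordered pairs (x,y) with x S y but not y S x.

6

Enumerating: (1,4), (2,0), (2,1), (3,0), (3,1), (4,2).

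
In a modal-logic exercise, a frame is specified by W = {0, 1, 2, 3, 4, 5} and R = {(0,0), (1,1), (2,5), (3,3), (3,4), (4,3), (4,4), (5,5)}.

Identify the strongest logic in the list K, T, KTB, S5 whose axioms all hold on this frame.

K

Reflexive (axiom T): no — 2 is not related to itself.
Symmetric (axiom B): no — 2 R 5 but not 5 R 2.
Euclidean (axiom 5): yes — any two successors of a common world are R-related.
So F validates K; T would additionally require R to be reflexive. The strongest is K.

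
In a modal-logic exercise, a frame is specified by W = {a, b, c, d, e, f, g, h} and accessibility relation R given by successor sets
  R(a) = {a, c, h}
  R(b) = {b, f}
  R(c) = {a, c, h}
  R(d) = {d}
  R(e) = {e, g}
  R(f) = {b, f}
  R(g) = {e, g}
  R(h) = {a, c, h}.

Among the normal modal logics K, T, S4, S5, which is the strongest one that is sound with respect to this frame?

S5

Reflexive (axiom T): yes — every world is R-related to itself.
Transitive (axiom 4): yes — every two-step R-path is closed by a direct edge.
Euclidean (axiom 5): yes — any two successors of a common world are R-related.
So F validates K, T, S4, S5. The strongest is S5.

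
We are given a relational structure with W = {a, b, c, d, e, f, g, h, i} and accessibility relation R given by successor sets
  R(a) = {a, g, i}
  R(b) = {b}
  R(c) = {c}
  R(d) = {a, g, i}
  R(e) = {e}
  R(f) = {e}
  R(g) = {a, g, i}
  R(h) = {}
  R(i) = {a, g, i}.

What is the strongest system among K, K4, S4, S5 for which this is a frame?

Transitive (axiom 4): yes — every two-step R-path is closed by a direct edge.
Reflexive (axiom T): no — d is not related to itself.
Euclidean (axiom 5): yes — any two successors of a common world are R-related.
So F validates K, K4; S4 would additionally require R to be reflexive. The strongest is K4.

K4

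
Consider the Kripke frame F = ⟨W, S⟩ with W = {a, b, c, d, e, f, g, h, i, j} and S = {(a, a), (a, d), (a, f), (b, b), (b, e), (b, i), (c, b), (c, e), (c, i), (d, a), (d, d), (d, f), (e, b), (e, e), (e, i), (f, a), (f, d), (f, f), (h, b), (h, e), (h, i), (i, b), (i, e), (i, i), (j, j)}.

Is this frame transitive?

Yes

Transitive: yes — every two-step S-path is closed by a direct edge.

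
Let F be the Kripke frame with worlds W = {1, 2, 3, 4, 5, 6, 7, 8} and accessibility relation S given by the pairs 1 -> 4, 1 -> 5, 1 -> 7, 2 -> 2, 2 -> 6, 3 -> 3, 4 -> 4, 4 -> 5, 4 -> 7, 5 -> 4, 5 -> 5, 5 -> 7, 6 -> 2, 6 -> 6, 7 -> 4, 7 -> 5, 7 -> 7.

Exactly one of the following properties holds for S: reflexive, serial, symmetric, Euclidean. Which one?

Euclidean

Reflexive: no — 1 is not related to itself.
Serial: no — 8 has no S-successor.
Symmetric: no — 1 S 4 but not 4 S 1.
Euclidean: yes — any two successors of a common world are S-related.
Only Euclidean holds.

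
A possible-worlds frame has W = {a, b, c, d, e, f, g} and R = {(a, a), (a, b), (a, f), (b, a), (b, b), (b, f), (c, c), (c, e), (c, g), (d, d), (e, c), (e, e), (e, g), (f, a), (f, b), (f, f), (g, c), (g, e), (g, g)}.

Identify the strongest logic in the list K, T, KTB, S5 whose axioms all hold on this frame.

S5

Reflexive (axiom T): yes — every world is R-related to itself.
Symmetric (axiom B): yes — every pair in R has its reverse in R.
Euclidean (axiom 5): yes — any two successors of a common world are R-related.
So F validates K, T, KTB, S5. The strongest is S5.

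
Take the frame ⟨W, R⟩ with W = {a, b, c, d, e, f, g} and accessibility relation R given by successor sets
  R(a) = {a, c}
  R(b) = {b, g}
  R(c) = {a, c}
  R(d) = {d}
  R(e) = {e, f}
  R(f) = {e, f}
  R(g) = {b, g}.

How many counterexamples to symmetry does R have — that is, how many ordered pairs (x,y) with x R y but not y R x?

0

R is symmetric; there are no such tuples.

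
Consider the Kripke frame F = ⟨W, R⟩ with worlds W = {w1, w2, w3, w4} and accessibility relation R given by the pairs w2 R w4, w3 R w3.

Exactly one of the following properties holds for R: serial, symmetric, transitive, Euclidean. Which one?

transitive

Serial: no — w1 has no R-successor.
Symmetric: no — w2 R w4 but not w4 R w2.
Transitive: yes — every two-step R-path is closed by a direct edge.
Euclidean: no — w2 R w4 and w2 R w4, but not w4 R w4.
Only transitive holds.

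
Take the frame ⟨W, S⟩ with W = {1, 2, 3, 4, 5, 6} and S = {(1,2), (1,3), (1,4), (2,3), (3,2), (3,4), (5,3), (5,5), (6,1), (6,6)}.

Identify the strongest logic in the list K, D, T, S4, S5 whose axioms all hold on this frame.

K

Serial (axiom D): no — 4 has no S-successor.
Reflexive (axiom T): no — 1 is not related to itself.
Transitive (axiom 4): no — 2 S 3 and 3 S 4, but not 2 S 4.
Euclidean (axiom 5): no — 1 S 2 and 1 S 4, but not 2 S 4.
So F validates K; D would additionally require S to be serial. The strongest is K.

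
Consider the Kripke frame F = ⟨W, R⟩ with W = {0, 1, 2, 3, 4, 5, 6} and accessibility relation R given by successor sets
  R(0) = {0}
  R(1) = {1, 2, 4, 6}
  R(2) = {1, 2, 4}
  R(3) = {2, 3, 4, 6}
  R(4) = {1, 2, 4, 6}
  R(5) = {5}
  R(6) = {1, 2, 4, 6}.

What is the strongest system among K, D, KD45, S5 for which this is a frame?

D

Serial (axiom D): yes — every world has a successor (e.g. 0 R 0).
Euclidean (axiom 5): no — 1 R 2 and 1 R 6, but not 2 R 6.
Transitive (axiom 4): no — 2 R 1 and 1 R 6, but not 2 R 6.
Reflexive (axiom T): yes — every world is R-related to itself.
So F validates K, D; KD45 would additionally require R to be Euclidean and transitive. The strongest is D.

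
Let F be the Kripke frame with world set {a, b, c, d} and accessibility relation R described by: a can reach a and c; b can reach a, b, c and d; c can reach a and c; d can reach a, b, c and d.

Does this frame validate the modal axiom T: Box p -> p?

Yes

By correspondence theory, T is valid on a frame iff R is reflexive.
Reflexive: yes — every world is R-related to itself.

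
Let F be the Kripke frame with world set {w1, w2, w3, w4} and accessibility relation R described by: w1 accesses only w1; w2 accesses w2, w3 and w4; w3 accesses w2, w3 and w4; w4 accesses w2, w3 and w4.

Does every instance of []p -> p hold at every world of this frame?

Yes

The schema T characterises exactly the reflexive frames.
Reflexive: yes — every world is R-related to itself.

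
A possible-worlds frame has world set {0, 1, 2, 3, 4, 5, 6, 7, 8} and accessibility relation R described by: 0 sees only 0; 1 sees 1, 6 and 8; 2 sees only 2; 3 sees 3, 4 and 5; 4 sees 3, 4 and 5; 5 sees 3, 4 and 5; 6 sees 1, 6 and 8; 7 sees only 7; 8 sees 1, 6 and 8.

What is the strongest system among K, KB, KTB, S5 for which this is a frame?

S5

Symmetric (axiom B): yes — every pair in R has its reverse in R.
Reflexive (axiom T): yes — every world is R-related to itself.
Euclidean (axiom 5): yes — any two successors of a common world are R-related.
So F validates K, KB, KTB, S5. The strongest is S5.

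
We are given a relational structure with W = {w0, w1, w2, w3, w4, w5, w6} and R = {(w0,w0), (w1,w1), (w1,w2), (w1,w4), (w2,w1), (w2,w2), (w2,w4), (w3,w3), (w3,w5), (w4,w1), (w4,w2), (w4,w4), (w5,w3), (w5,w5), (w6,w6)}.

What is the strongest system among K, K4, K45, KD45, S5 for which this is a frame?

S5

Transitive (axiom 4): yes — every two-step R-path is closed by a direct edge.
Euclidean (axiom 5): yes — any two successors of a common world are R-related.
Serial (axiom D): yes — every world has a successor (e.g. w0 R w0).
Reflexive (axiom T): yes — every world is R-related to itself.
So F validates K, K4, K45, KD45, S5. The strongest is S5.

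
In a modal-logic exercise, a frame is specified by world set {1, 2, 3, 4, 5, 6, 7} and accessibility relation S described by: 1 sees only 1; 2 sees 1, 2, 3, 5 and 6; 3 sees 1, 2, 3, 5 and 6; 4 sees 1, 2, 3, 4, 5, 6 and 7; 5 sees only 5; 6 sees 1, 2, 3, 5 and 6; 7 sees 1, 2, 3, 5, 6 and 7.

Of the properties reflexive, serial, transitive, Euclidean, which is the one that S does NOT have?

Euclidean

Reflexive: yes — every world is S-related to itself.
Serial: yes — every world has a successor (e.g. 1 S 1).
Transitive: yes — every two-step S-path is closed by a direct edge.
Euclidean: no — 2 S 1 and 2 S 3, but not 1 S 3.
Only Euclidean fails.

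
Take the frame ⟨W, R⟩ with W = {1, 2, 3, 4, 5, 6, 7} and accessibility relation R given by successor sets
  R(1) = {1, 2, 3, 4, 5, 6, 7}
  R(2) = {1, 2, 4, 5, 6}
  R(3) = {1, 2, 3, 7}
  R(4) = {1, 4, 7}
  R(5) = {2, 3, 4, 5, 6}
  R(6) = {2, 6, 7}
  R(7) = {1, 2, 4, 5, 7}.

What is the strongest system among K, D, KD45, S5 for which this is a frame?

D

Serial (axiom D): yes — every world has a successor (e.g. 1 R 1).
Euclidean (axiom 5): no — 1 R 2 and 1 R 3, but not 2 R 3.
Transitive (axiom 4): no — 2 R 1 and 1 R 3, but not 2 R 3.
Reflexive (axiom T): yes — every world is R-related to itself.
So F validates K, D; KD45 would additionally require R to be Euclidean and transitive. The strongest is D.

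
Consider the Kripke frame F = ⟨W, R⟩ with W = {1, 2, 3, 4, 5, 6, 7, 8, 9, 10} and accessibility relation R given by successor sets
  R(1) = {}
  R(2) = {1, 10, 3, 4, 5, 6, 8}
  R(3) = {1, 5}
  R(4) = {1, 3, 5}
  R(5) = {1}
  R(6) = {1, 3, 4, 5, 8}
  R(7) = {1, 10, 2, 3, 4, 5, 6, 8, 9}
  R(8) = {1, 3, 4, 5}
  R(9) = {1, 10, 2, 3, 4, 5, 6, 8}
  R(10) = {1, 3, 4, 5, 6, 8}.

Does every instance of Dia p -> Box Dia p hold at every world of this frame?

The schema 5 characterises exactly the Euclidean frames.
Euclidean: no — 10 R 1 and 10 R 3, but not 1 R 3.

No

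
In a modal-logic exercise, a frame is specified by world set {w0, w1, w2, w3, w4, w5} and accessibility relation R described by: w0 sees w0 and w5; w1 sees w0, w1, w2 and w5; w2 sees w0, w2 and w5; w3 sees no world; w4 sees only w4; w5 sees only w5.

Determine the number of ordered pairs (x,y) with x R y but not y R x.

6

Enumerating: (w0,w5), (w1,w0), (w1,w2), (w1,w5), (w2,w0), (w2,w5).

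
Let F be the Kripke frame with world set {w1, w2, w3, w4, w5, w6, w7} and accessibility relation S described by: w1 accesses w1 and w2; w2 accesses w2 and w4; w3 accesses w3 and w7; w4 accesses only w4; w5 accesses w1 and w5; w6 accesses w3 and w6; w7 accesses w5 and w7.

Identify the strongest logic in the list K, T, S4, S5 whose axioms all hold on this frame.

Reflexive (axiom T): yes — every world is S-related to itself.
Transitive (axiom 4): no — w1 S w2 and w2 S w4, but not w1 S w4.
Euclidean (axiom 5): no — w1 S w2 and w1 S w1, but not w2 S w1.
So F validates K, T; S4 would additionally require S to be transitive. The strongest is T.

T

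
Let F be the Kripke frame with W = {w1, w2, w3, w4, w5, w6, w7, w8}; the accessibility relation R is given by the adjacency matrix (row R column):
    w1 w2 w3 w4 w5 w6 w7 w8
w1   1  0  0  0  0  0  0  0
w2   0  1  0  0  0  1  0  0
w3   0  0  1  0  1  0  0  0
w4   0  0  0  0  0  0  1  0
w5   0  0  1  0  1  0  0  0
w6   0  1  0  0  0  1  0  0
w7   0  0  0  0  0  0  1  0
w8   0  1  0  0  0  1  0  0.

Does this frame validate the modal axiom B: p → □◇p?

No

By correspondence theory, B is valid on a frame iff R is symmetric.
Symmetric: no — w4 R w7 but not w7 R w4.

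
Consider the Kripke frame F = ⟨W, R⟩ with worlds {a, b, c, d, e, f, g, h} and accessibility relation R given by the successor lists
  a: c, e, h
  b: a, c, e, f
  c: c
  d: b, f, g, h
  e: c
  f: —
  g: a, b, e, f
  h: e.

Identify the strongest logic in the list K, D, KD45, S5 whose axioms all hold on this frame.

K

Serial (axiom D): no — f has no R-successor.
Euclidean (axiom 5): no — a R c and a R e, but not c R e.
Transitive (axiom 4): no — b R a and a R h, but not b R h.
Reflexive (axiom T): no — a is not related to itself.
So F validates K; D would additionally require R to be serial. The strongest is K.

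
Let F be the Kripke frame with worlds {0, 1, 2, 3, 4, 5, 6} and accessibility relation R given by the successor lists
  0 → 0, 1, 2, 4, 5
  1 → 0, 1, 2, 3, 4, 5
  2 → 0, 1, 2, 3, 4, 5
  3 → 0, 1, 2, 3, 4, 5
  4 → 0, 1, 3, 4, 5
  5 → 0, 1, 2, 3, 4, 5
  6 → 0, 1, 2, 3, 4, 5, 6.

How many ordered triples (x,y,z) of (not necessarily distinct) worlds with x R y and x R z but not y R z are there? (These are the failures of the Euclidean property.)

18

Enumerating: (0,4,2), (1,0,3), (1,4,2), (2,0,3), (2,4,2), (3,0,3), (3,4,2), (4,0,3), (5,0,3), (5,4,2), (6,0,3), (6,0,6), (6,1,6), (6,2,6), (6,3,6), (6,4,2), (6,4,6), (6,5,6).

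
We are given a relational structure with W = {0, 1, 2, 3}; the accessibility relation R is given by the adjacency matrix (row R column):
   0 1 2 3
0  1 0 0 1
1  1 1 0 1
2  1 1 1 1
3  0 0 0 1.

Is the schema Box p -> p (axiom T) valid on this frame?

The schema T characterises exactly the reflexive frames.
Reflexive: yes — every world is R-related to itself.

Yes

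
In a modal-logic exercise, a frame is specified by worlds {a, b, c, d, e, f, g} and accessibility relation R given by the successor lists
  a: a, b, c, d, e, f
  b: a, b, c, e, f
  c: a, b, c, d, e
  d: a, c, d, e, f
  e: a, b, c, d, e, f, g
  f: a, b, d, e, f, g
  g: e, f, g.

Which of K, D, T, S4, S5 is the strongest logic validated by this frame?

Serial (axiom D): yes — every world has a successor (e.g. a R a).
Reflexive (axiom T): yes — every world is R-related to itself.
Transitive (axiom 4): no — a R e and e R g, but not a R g.
Euclidean (axiom 5): no — a R b and a R d, but not b R d.
So F validates K, D, T; S4 would additionally require R to be transitive. The strongest is T.

T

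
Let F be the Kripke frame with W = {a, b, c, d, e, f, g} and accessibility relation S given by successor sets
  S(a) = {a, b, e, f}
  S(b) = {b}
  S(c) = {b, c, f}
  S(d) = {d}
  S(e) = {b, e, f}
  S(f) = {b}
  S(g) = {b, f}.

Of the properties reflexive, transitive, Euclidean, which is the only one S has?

Reflexive: no — f is not related to itself.
Transitive: yes — every two-step S-path is closed by a direct edge.
Euclidean: no — a S b and a S e, but not b S e.
Only transitive holds.

transitive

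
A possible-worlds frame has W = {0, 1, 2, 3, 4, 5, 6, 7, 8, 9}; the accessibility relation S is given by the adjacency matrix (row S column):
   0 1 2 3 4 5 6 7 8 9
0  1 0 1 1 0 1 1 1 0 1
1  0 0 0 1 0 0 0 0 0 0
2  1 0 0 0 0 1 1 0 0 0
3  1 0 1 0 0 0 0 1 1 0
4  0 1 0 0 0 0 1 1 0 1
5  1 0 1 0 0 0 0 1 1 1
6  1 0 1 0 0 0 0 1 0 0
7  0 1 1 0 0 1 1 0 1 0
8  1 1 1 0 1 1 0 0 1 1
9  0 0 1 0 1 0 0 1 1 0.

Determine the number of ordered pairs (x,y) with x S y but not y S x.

Enumerating: (0,7), (0,9), (1,3), (3,2), (3,7), (3,8), (4,1), (4,6), (4,7), (5,9), (7,1), (7,2), … and 7 more.
Total: 19.

19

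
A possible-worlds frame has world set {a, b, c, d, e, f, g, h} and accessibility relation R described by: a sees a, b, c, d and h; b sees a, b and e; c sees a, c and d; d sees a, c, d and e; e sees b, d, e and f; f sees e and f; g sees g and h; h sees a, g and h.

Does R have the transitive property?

Transitive: no — a R b and b R e, but not a R e.

No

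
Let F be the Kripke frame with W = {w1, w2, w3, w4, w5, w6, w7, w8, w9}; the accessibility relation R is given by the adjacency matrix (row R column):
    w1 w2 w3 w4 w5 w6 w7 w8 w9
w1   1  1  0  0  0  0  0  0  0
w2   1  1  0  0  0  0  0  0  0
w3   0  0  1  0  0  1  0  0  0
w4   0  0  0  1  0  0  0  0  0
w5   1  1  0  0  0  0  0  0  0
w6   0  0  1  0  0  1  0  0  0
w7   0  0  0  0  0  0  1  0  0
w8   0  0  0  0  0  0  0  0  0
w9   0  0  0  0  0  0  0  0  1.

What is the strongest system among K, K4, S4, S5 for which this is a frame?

K4

Transitive (axiom 4): yes — every two-step R-path is closed by a direct edge.
Reflexive (axiom T): no — w5 is not related to itself.
Euclidean (axiom 5): yes — any two successors of a common world are R-related.
So F validates K, K4; S4 would additionally require R to be reflexive. The strongest is K4.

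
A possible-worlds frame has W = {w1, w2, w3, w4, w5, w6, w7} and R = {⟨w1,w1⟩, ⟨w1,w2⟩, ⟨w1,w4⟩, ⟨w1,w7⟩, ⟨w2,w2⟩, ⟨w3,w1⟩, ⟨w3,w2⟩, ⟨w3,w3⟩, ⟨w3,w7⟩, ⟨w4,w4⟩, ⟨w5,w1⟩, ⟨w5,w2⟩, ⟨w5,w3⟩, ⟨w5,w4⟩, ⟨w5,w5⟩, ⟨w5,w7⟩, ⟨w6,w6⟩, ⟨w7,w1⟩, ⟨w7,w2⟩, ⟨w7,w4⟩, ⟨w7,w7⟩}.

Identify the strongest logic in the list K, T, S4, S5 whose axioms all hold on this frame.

T

Reflexive (axiom T): yes — every world is R-related to itself.
Transitive (axiom 4): no — w3 R w1 and w1 R w4, but not w3 R w4.
Euclidean (axiom 5): no — w1 R w2 and w1 R w4, but not w2 R w4.
So F validates K, T; S4 would additionally require R to be transitive. The strongest is T.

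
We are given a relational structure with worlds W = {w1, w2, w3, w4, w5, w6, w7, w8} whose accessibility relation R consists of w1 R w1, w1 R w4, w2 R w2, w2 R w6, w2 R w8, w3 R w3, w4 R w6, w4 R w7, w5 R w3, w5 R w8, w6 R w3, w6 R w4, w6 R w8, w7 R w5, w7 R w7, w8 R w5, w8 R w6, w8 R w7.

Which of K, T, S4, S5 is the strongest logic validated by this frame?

Reflexive (axiom T): no — w4 is not related to itself.
Transitive (axiom 4): no — w1 R w4 and w4 R w6, but not w1 R w6.
Euclidean (axiom 5): no — w4 R w6 and w4 R w7, but not w6 R w7.
So F validates K; T would additionally require R to be reflexive. The strongest is K.

K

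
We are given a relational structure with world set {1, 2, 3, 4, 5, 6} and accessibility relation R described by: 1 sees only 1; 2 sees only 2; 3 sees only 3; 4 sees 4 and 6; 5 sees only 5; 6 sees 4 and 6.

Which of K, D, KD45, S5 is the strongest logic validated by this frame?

Serial (axiom D): yes — every world has a successor (e.g. 1 R 1).
Euclidean (axiom 5): yes — any two successors of a common world are R-related.
Transitive (axiom 4): yes — every two-step R-path is closed by a direct edge.
Reflexive (axiom T): yes — every world is R-related to itself.
So F validates K, D, KD45, S5. The strongest is S5.

S5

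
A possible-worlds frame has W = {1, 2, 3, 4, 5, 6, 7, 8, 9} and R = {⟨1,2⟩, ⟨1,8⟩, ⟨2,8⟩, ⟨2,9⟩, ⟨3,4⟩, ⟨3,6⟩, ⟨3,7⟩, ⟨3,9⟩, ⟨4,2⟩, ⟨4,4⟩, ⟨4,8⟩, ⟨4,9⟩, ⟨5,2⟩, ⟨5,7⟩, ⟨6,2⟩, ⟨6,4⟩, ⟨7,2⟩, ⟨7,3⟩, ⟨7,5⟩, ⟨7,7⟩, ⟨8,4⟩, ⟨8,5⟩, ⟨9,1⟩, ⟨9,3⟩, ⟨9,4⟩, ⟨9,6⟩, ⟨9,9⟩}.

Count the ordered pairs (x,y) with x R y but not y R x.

14

Enumerating: (1,2), (1,8), (2,8), (2,9), (3,4), (3,6), (4,2), (5,2), (6,2), (6,4), (7,2), (8,5), (9,1), (9,6).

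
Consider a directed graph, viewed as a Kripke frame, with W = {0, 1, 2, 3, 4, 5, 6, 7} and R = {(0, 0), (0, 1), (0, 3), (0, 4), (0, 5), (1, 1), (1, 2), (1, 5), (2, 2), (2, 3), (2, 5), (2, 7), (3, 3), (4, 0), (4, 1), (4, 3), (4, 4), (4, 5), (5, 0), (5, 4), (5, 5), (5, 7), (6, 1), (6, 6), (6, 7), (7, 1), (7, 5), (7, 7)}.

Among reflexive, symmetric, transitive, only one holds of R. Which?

Reflexive: yes — every world is R-related to itself.
Symmetric: no — 0 R 1 but not 1 R 0.
Transitive: no — 0 R 1 and 1 R 2, but not 0 R 2.
Only reflexive holds.

reflexive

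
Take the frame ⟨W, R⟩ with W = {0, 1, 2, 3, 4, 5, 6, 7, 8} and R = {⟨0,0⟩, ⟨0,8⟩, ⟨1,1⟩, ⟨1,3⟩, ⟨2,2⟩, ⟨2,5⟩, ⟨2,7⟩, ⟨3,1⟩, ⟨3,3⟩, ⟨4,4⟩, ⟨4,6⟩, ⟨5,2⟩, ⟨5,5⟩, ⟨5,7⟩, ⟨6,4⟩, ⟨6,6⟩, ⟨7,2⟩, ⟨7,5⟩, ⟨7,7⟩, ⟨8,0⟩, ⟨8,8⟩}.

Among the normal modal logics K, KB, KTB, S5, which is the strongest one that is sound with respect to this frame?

S5

Symmetric (axiom B): yes — every pair in R has its reverse in R.
Reflexive (axiom T): yes — every world is R-related to itself.
Euclidean (axiom 5): yes — any two successors of a common world are R-related.
So F validates K, KB, KTB, S5. The strongest is S5.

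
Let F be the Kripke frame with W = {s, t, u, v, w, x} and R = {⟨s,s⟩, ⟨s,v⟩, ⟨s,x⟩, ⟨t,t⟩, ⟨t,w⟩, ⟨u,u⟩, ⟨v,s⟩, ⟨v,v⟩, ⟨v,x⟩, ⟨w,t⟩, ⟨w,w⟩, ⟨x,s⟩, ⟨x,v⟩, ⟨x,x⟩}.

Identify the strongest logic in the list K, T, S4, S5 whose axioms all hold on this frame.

S5

Reflexive (axiom T): yes — every world is R-related to itself.
Transitive (axiom 4): yes — every two-step R-path is closed by a direct edge.
Euclidean (axiom 5): yes — any two successors of a common world are R-related.
So F validates K, T, S4, S5. The strongest is S5.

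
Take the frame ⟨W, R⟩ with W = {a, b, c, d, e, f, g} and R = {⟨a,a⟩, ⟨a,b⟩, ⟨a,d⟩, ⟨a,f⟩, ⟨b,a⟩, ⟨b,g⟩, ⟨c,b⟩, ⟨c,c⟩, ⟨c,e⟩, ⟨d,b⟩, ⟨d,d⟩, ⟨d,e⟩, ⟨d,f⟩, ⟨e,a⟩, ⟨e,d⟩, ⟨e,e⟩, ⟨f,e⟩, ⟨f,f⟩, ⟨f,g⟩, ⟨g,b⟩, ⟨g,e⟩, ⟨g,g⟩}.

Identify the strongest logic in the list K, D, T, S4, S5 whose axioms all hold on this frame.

D

Serial (axiom D): yes — every world has a successor (e.g. a R a).
Reflexive (axiom T): no — b is not related to itself.
Transitive (axiom 4): no — a R b and b R g, but not a R g.
Euclidean (axiom 5): no — a R b and a R d, but not b R d.
So F validates K, D; T would additionally require R to be reflexive. The strongest is D.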